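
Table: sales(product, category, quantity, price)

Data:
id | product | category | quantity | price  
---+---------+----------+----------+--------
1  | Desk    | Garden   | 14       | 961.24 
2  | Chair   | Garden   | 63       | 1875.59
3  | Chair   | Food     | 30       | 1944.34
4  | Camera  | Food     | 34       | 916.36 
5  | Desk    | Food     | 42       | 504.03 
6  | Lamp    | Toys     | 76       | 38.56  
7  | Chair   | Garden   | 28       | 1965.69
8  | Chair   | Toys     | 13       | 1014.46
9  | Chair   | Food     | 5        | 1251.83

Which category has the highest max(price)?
SELECT category, MAX(price) as val
FROM sales
GROUP BY category
ORDER BY val DESC
LIMIT 1

Result: Garden with max(price) = 1965.69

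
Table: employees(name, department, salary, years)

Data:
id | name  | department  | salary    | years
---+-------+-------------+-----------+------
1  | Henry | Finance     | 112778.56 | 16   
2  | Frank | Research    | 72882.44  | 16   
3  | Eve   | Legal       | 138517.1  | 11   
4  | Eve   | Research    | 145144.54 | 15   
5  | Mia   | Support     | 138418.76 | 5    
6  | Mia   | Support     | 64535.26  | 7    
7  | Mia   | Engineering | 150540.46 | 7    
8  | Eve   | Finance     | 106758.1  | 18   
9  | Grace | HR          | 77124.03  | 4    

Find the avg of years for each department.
SELECT department, AVG(years) as result
FROM employees
GROUP BY department

Result:
  Engineering: 7.00
  Finance: 17.00
  HR: 4.00
  Legal: 11.00
  Research: 15.50
  Support: 6.00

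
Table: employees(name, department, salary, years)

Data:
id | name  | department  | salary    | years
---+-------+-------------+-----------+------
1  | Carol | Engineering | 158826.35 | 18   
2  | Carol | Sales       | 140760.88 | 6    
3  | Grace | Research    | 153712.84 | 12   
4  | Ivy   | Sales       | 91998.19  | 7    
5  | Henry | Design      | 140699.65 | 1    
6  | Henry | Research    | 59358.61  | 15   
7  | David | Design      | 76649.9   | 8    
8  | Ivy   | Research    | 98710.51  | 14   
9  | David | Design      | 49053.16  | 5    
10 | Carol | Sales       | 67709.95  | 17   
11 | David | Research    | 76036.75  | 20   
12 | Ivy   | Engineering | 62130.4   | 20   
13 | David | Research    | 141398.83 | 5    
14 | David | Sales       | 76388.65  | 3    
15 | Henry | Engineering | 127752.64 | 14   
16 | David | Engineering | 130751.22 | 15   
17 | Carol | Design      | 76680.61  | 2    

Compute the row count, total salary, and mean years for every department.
SELECT department,
       COUNT(*) as cnt,
       SUM(salary) as total_salary,
       AVG(years) as avg_years
FROM employees
GROUP BY department

Result:
  Design: 4 records, 343083.32 total salary, 4.00 avg years
  Engineering: 4 records, 479460.61 total salary, 16.75 avg years
  Research: 5 records, 529217.54 total salary, 13.20 avg years
  Sales: 4 records, 376857.67 total salary, 8.25 avg years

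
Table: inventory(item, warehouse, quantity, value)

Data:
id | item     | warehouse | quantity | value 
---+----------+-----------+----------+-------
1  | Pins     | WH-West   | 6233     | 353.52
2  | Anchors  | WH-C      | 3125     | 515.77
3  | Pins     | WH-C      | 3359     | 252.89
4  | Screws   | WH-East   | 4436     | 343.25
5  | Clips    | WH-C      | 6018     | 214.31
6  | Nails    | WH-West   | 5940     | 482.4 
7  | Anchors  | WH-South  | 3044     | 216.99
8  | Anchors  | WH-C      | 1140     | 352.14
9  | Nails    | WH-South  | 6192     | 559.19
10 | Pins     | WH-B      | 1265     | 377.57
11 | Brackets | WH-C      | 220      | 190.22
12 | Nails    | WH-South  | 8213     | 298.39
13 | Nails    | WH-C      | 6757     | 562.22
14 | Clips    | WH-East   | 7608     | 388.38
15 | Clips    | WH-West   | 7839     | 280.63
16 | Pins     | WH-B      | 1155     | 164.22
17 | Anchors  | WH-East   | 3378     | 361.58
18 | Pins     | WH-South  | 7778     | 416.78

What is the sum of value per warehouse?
SELECT warehouse, SUM(value) as result
FROM inventory
GROUP BY warehouse

Result:
  WH-B: 541.79
  WH-C: 2087.55
  WH-East: 1093.21
  WH-South: 1491.35
  WH-West: 1116.55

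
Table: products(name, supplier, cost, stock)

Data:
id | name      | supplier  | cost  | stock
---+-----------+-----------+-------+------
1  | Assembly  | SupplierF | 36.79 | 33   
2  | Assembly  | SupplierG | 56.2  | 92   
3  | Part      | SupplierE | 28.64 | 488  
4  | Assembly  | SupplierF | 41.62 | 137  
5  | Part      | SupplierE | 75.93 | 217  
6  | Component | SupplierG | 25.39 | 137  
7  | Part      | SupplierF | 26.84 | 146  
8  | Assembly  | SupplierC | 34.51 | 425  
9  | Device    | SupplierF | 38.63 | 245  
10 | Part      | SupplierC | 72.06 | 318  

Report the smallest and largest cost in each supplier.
SELECT supplier, MIN(cost), MAX(cost)
FROM products
GROUP BY supplier

Result:
  SupplierC: min=34.51, max=72.06
  SupplierE: min=28.64, max=75.93
  SupplierF: min=26.84, max=41.62
  SupplierG: min=25.39, max=56.20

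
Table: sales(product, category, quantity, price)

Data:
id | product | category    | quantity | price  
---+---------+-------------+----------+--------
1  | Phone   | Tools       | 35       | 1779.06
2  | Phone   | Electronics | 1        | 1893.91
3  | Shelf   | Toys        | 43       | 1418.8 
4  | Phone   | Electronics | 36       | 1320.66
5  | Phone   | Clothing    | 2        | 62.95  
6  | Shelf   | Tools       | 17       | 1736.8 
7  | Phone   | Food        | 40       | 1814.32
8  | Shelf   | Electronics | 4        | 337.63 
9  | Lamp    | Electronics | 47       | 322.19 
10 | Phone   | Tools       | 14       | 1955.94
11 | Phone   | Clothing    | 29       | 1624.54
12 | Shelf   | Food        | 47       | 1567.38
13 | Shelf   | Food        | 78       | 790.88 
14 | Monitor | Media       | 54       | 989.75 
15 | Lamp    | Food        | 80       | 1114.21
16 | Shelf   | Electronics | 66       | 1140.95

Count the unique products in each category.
SELECT category, COUNT(DISTINCT product)
FROM sales
GROUP BY category

Result:
  Clothing: 1 distinct
  Electronics: 3 distinct
  Food: 3 distinct
  Media: 1 distinct
  Tools: 2 distinct
  Toys: 1 distinct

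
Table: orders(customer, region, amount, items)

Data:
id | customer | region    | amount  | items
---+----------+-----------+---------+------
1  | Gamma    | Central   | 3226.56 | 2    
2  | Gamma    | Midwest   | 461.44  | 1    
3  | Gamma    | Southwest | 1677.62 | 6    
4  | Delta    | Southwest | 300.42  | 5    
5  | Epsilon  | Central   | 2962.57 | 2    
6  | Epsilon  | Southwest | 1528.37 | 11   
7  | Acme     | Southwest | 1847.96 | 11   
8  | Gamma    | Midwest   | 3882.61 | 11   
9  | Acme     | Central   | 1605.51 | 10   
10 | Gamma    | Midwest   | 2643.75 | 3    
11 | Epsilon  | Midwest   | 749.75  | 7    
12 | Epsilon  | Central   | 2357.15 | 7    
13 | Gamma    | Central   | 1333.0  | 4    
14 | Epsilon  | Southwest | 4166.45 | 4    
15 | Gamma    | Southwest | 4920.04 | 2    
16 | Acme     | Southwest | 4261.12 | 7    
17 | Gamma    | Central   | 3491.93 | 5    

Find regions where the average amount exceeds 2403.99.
SELECT region, AVG(amount)
FROM orders
GROUP BY region
HAVING AVG(amount) > 2403.99

Result:
  Central: avg=2496.12
  Southwest: avg=2671.71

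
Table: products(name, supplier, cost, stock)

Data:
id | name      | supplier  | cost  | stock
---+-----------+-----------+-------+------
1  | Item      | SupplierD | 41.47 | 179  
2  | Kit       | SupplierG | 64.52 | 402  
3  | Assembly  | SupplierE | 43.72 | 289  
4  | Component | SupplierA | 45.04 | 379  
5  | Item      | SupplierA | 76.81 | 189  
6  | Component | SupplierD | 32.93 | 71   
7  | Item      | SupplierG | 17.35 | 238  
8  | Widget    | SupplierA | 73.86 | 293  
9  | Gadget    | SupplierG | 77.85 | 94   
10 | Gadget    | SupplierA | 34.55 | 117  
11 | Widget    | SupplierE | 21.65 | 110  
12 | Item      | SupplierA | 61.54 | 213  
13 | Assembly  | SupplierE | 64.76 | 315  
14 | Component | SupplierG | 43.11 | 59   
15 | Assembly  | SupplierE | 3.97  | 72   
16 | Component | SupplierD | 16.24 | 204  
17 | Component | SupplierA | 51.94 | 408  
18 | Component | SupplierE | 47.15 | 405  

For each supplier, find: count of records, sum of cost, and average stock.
SELECT supplier,
       COUNT(*) as cnt,
       SUM(cost) as total_cost,
       AVG(stock) as avg_stock
FROM products
GROUP BY supplier

Result:
  SupplierA: 6 records, 343.74 total cost, 266.50 avg stock
  SupplierD: 3 records, 90.64 total cost, 151.33 avg stock
  SupplierE: 5 records, 181.25 total cost, 238.20 avg stock
  SupplierG: 4 records, 202.83 total cost, 198.25 avg stock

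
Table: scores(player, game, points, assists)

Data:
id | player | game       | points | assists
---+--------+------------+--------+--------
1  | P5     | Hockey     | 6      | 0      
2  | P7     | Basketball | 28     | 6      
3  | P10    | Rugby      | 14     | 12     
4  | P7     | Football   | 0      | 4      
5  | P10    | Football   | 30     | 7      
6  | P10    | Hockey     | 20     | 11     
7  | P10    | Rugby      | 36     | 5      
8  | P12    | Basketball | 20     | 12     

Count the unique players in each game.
SELECT game, COUNT(DISTINCT player)
FROM scores
GROUP BY game

Result:
  Basketball: 2 distinct
  Football: 2 distinct
  Hockey: 2 distinct
  Rugby: 1 distinct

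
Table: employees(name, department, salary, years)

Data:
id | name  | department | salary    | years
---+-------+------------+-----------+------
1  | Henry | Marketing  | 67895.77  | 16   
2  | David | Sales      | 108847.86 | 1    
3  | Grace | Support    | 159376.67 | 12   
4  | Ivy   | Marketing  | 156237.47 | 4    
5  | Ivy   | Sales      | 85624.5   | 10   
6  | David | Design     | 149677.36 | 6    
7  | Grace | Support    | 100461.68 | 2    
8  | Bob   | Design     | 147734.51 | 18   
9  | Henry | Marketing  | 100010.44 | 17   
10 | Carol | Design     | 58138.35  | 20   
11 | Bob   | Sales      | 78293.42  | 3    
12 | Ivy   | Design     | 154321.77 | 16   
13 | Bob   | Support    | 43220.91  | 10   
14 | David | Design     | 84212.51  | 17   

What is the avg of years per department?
SELECT department, AVG(years) as result
FROM employees
GROUP BY department

Result:
  Design: 15.40
  Marketing: 12.33
  Sales: 4.67
  Support: 8.00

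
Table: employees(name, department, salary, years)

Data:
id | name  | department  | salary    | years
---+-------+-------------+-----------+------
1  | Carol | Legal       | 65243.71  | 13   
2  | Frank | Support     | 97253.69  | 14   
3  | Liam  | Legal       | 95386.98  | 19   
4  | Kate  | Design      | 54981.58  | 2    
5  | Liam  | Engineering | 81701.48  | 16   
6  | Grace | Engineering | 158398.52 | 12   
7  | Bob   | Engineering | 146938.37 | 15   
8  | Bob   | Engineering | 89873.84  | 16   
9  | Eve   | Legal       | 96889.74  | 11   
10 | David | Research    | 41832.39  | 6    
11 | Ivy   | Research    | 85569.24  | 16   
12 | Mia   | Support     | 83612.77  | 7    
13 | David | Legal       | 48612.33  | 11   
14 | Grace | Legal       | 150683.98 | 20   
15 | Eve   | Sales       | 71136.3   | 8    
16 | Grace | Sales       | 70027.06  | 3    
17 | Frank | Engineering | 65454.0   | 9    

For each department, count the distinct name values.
SELECT department, COUNT(DISTINCT name)
FROM employees
GROUP BY department

Result:
  Design: 1 distinct
  Engineering: 4 distinct
  Legal: 5 distinct
  Research: 2 distinct
  Sales: 2 distinct
  Support: 2 distinct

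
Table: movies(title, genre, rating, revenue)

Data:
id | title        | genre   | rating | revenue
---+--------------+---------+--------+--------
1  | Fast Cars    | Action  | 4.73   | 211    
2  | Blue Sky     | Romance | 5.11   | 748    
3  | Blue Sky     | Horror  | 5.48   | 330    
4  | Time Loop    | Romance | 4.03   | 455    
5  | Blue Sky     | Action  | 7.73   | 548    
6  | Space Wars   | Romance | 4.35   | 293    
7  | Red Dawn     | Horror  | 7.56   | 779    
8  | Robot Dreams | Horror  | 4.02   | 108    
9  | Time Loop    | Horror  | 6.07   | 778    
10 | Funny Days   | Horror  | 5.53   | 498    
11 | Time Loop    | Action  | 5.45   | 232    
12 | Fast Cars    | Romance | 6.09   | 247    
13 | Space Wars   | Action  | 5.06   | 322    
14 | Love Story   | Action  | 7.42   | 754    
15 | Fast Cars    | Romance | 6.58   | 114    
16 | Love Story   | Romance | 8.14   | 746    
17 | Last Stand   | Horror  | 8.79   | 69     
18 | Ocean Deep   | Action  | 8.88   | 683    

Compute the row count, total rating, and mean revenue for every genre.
SELECT genre,
       COUNT(*) as cnt,
       SUM(rating) as total_rating,
       AVG(revenue) as avg_revenue
FROM movies
GROUP BY genre

Result:
  Action: 6 records, 39.27 total rating, 458.33 avg revenue
  Horror: 6 records, 37.45 total rating, 427.00 avg revenue
  Romance: 6 records, 34.30 total rating, 433.83 avg revenue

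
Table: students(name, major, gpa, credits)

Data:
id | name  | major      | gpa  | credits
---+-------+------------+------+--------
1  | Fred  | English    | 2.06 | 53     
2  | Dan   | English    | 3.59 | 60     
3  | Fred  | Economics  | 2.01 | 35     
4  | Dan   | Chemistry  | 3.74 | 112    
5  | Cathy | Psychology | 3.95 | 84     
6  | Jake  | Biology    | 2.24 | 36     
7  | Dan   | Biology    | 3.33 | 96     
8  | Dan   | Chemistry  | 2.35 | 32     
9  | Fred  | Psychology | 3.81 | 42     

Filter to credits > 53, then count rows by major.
SELECT major, COUNT(*)
FROM students
WHERE credits > 53
GROUP BY major

Note: WHERE filters rows before grouping.

Result:
  Biology: 1
  Chemistry: 1
  English: 1
  Psychology: 1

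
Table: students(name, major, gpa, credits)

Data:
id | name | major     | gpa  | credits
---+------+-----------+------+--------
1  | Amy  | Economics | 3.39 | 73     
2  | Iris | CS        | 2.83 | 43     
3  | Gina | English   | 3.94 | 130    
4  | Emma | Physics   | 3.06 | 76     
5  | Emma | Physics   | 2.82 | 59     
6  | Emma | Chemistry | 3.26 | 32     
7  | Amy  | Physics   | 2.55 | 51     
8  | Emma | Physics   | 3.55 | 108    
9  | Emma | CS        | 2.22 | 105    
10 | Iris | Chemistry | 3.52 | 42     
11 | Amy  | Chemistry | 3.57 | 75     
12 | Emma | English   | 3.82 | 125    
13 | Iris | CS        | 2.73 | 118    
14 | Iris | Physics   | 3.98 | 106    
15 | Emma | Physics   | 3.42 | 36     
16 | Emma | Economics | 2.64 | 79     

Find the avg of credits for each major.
SELECT major, AVG(credits) as result
FROM students
GROUP BY major

Result:
  CS: 88.67
  Chemistry: 49.67
  Economics: 76.00
  English: 127.50
  Physics: 72.67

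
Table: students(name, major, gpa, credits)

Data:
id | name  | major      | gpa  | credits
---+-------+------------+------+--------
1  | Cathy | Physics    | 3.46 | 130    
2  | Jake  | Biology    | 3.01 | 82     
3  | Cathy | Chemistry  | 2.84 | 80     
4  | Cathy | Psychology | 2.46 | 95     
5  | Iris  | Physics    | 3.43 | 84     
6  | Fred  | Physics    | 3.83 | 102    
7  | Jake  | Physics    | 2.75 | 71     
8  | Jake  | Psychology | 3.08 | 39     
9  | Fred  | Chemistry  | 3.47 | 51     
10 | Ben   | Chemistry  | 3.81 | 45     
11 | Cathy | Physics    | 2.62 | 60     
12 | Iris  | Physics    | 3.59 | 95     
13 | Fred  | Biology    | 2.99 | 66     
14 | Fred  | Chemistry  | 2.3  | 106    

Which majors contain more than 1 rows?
SELECT major, COUNT(*) as cnt
FROM students
GROUP BY major
HAVING COUNT(*) > 1

Result:
  Biology: 2
  Chemistry: 4
  Physics: 6
  Psychology: 2

Note: HAVING filters groups after aggregation, WHERE filters rows before.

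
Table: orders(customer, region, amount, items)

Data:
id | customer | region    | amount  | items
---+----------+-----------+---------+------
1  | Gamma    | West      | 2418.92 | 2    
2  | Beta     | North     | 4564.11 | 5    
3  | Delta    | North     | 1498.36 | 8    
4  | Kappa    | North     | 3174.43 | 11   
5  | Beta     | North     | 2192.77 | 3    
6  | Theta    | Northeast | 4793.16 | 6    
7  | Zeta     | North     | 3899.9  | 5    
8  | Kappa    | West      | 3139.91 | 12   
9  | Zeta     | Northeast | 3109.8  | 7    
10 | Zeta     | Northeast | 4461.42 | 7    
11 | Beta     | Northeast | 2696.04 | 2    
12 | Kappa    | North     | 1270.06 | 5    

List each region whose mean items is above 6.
SELECT region, AVG(items)
FROM orders
GROUP BY region
HAVING AVG(items) > 6

Result:
  North: avg=6.17
  West: avg=7.00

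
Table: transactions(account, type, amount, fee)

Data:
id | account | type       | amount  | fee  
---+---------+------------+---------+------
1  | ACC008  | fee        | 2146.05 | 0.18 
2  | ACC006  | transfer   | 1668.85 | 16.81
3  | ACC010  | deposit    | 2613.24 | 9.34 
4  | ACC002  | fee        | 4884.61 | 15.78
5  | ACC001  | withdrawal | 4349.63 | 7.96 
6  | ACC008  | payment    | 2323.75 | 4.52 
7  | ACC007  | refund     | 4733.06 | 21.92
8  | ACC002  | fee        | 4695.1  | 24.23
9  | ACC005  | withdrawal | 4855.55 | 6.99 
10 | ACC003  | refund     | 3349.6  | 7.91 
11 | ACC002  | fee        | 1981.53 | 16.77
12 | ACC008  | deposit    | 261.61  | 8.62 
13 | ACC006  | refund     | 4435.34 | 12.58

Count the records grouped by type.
SELECT type, COUNT(*) as count
FROM transactions
GROUP BY type

Result:
  deposit: 2
  fee: 4
  payment: 1
  refund: 3
  transfer: 1
  withdrawal: 2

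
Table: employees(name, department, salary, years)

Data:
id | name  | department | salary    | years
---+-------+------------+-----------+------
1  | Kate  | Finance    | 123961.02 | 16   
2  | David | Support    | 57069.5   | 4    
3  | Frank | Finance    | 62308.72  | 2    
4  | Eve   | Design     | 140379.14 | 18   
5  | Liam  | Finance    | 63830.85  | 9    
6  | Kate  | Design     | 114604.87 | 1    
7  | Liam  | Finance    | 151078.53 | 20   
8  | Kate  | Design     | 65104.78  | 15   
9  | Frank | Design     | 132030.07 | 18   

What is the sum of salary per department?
SELECT department, SUM(salary) as result
FROM employees
GROUP BY department

Result:
  Design: 452118.86
  Finance: 401179.12
  Support: 57069.50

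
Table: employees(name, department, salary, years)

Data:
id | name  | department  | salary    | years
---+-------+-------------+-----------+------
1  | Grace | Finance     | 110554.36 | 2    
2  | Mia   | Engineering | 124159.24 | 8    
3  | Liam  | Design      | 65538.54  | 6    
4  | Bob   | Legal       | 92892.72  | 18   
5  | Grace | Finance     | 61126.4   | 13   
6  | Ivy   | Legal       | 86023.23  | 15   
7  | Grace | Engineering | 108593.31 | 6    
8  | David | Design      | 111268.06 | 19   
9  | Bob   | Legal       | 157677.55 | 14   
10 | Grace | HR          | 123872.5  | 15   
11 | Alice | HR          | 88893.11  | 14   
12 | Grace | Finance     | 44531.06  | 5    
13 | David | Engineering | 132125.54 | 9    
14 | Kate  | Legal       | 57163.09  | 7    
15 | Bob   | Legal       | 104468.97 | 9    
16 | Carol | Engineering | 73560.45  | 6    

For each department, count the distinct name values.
SELECT department, COUNT(DISTINCT name)
FROM employees
GROUP BY department

Result:
  Design: 2 distinct
  Engineering: 4 distinct
  Finance: 1 distinct
  HR: 2 distinct
  Legal: 3 distinct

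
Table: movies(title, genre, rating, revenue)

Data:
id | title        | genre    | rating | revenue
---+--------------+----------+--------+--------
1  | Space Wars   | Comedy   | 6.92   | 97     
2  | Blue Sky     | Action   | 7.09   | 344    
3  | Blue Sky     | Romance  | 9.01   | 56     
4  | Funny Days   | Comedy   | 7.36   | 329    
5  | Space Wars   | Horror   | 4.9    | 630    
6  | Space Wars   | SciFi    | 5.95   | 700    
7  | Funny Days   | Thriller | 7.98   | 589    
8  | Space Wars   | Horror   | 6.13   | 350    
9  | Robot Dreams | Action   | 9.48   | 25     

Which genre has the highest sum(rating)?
SELECT genre, SUM(rating) as val
FROM movies
GROUP BY genre
ORDER BY val DESC
LIMIT 1

Result: Action with sum(rating) = 16.57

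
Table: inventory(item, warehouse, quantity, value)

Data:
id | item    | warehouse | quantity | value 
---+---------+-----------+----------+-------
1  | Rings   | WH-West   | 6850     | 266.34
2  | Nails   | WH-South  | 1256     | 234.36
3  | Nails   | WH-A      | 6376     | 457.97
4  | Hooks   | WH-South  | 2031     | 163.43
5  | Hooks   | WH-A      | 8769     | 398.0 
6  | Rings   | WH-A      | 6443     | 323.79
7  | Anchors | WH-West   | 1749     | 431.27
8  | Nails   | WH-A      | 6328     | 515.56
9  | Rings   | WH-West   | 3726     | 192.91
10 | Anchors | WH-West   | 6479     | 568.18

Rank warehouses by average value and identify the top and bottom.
SELECT warehouse, AVG(value)
FROM inventory
GROUP BY warehouse
ORDER BY AVG(value)

All groups:
  WH-South: 198.90
  WH-West: 364.68
  WH-A: 423.83

Highest: WH-A (423.83)
Lowest: WH-South (198.90)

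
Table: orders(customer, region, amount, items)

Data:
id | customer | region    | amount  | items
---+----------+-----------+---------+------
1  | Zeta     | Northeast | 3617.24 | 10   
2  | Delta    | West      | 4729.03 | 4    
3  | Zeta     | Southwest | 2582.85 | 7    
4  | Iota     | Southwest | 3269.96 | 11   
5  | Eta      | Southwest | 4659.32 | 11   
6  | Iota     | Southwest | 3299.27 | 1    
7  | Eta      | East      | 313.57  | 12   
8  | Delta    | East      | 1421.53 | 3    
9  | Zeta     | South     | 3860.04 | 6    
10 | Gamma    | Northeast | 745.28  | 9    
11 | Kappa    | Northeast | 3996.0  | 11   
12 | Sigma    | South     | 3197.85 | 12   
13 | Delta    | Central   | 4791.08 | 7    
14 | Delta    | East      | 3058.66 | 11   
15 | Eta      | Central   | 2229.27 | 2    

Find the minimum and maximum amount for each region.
SELECT region, MIN(amount), MAX(amount)
FROM orders
GROUP BY region

Result:
  Central: min=2229.27, max=4791.08
  East: min=313.57, max=3058.66
  Northeast: min=745.28, max=3996.00
  South: min=3197.85, max=3860.04
  Southwest: min=2582.85, max=4659.32
  West: min=4729.03, max=4729.03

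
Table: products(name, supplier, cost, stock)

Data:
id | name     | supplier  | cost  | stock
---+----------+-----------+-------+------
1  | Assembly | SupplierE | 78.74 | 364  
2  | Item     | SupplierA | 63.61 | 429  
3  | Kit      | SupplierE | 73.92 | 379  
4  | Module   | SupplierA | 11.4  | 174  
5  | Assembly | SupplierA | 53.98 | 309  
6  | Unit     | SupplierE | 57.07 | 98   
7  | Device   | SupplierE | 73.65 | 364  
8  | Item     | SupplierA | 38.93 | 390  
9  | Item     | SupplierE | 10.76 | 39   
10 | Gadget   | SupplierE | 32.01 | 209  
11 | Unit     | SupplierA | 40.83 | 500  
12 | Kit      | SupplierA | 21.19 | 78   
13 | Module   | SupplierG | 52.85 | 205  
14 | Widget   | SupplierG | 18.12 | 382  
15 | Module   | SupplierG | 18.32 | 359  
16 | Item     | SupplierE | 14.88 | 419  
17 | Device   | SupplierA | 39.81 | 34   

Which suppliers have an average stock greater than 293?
SELECT supplier, AVG(stock)
FROM products
GROUP BY supplier
HAVING AVG(stock) > 293

Result:
  SupplierG: avg=315.33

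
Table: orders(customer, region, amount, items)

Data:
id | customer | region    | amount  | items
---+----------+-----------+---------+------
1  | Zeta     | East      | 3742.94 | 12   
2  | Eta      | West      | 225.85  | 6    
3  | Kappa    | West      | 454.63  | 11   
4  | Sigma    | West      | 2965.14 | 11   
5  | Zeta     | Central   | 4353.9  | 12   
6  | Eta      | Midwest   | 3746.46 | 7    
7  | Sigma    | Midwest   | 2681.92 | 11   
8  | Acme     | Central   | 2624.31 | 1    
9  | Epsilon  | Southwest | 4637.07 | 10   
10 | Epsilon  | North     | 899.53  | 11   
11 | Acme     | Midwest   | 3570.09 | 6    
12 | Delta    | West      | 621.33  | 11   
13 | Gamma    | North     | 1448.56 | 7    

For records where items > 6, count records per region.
SELECT region, COUNT(*)
FROM orders
WHERE items > 6
GROUP BY region

Note: WHERE filters rows before grouping.

Result:
  Central: 1
  East: 1
  Midwest: 2
  North: 2
  Southwest: 1
  West: 3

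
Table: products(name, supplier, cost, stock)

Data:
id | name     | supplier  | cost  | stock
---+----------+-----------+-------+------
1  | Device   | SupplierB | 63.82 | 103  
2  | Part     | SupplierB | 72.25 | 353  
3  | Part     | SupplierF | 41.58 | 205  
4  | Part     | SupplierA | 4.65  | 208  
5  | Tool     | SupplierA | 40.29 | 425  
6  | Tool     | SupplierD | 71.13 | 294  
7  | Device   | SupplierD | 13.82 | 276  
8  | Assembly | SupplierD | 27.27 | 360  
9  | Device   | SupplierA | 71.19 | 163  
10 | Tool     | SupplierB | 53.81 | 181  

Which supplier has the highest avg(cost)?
SELECT supplier, AVG(cost) as val
FROM products
GROUP BY supplier
ORDER BY val DESC
LIMIT 1

Result: SupplierB with avg(cost) = 63.29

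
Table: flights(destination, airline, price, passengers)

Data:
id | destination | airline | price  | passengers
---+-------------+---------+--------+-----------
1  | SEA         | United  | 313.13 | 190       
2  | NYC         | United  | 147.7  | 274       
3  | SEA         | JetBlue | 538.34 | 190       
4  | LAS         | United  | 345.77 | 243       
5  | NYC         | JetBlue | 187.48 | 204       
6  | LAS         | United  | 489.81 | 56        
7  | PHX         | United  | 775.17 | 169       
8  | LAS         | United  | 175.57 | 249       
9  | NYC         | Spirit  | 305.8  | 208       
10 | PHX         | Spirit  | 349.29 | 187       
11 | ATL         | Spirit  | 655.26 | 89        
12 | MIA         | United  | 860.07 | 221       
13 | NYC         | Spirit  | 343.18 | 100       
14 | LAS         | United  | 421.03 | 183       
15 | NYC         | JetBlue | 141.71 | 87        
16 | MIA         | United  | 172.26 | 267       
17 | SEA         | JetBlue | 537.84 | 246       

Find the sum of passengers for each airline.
SELECT airline, SUM(passengers) as result
FROM flights
GROUP BY airline

Result:
  JetBlue: 727
  Spirit: 584
  United: 1852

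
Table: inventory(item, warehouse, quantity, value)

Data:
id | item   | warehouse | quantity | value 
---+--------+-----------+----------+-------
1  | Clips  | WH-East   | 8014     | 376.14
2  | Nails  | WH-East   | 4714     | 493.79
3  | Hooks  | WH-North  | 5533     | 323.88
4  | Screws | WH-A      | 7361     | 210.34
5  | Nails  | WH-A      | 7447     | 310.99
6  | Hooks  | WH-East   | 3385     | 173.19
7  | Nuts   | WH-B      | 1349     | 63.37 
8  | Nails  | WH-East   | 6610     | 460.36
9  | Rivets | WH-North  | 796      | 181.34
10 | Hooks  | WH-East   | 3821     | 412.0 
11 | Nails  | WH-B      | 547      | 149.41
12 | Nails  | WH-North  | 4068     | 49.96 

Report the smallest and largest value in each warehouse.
SELECT warehouse, MIN(value), MAX(value)
FROM inventory
GROUP BY warehouse

Result:
  WH-A: min=210.34, max=310.99
  WH-B: min=63.37, max=149.41
  WH-East: min=173.19, max=493.79
  WH-North: min=49.96, max=323.88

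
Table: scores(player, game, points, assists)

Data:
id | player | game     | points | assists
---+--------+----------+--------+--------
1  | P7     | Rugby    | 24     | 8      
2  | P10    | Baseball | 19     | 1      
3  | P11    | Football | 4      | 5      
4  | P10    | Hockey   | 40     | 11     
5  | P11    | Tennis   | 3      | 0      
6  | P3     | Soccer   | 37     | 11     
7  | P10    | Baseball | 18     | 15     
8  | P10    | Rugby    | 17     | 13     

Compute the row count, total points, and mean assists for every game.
SELECT game,
       COUNT(*) as cnt,
       SUM(points) as total_points,
       AVG(assists) as avg_assists
FROM scores
GROUP BY game

Result:
  Baseball: 2 records, 37 total points, 8.00 avg assists
  Football: 1 records, 4 total points, 5.00 avg assists
  Hockey: 1 records, 40 total points, 11.00 avg assists
  Rugby: 2 records, 41 total points, 10.50 avg assists
  Soccer: 1 records, 37 total points, 11.00 avg assists
  Tennis: 1 records, 3 total points, 0.00 avg assists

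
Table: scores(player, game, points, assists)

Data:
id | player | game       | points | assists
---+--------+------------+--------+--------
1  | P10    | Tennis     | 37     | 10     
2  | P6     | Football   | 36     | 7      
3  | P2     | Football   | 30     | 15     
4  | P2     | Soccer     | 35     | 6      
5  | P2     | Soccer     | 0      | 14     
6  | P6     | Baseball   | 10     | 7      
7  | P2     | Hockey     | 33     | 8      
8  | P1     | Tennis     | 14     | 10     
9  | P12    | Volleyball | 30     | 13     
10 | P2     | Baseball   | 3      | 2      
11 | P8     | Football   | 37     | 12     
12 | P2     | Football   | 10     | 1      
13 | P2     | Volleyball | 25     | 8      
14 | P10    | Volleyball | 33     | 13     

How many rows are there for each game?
SELECT game, COUNT(*) as count
FROM scores
GROUP BY game

Result:
  Baseball: 2
  Football: 4
  Hockey: 1
  Soccer: 2
  Tennis: 2
  Volleyball: 3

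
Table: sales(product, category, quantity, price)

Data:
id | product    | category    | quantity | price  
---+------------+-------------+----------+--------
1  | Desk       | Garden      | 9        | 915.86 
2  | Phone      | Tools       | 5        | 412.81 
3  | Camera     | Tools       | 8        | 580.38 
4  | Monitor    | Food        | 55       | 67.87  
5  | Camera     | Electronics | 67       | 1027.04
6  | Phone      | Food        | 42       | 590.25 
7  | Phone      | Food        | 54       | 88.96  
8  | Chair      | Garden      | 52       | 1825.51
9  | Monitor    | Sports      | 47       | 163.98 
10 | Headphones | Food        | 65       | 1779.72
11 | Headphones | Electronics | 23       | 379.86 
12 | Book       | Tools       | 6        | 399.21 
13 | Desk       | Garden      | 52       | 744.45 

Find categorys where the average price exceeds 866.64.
SELECT category, AVG(price)
FROM sales
GROUP BY category
HAVING AVG(price) > 866.64

Result:
  Garden: avg=1161.94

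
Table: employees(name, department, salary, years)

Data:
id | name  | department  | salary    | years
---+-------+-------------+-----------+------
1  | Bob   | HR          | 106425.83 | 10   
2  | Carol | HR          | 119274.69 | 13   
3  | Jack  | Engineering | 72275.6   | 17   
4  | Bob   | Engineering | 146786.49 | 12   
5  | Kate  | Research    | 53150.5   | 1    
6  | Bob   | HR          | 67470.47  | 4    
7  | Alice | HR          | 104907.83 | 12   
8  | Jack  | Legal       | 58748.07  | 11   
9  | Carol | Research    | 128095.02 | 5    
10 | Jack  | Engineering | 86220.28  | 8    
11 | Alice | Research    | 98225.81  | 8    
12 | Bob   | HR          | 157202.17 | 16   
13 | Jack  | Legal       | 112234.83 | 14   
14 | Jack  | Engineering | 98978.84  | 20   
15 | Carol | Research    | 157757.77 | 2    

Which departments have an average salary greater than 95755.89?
SELECT department, AVG(salary)
FROM employees
GROUP BY department
HAVING AVG(salary) > 95755.89

Result:
  Engineering: avg=101065.30
  HR: avg=111056.20
  Research: avg=109307.28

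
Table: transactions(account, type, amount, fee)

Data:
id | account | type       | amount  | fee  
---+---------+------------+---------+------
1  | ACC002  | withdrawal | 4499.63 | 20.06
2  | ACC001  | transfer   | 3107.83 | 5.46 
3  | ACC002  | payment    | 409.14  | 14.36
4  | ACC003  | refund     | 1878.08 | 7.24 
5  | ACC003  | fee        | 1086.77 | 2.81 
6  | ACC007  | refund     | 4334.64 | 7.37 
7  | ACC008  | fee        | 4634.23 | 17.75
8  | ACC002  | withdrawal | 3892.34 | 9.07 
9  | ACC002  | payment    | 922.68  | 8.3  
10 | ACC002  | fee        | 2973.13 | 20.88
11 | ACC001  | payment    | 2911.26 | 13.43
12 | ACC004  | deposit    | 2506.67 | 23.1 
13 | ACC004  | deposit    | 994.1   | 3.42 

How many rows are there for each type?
SELECT type, COUNT(*) as count
FROM transactions
GROUP BY type

Result:
  deposit: 2
  fee: 3
  payment: 3
  refund: 2
  transfer: 1
  withdrawal: 2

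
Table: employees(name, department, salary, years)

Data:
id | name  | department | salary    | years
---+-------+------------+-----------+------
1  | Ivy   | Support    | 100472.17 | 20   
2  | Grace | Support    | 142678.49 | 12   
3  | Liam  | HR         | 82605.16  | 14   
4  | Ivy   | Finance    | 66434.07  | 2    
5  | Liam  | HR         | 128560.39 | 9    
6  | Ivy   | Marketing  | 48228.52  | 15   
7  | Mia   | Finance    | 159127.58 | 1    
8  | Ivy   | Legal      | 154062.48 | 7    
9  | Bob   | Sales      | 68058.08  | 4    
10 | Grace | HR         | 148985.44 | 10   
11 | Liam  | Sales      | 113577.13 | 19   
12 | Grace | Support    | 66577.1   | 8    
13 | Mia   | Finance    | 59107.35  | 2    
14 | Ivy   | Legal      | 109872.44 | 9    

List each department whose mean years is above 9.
SELECT department, AVG(years)
FROM employees
GROUP BY department
HAVING AVG(years) > 9

Result:
  HR: avg=11.00
  Marketing: avg=15.00
  Sales: avg=11.50
  Support: avg=13.33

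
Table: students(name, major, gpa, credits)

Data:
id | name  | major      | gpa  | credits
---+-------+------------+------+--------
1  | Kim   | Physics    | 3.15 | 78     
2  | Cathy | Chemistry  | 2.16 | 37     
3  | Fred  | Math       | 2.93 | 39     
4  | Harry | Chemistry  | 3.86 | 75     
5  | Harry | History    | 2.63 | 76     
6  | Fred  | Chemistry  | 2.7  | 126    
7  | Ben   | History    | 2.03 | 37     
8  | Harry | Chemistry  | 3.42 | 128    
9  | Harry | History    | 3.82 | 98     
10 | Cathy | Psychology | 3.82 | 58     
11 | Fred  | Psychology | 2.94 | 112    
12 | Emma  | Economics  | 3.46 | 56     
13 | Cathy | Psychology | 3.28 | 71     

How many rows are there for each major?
SELECT major, COUNT(*) as count
FROM students
GROUP BY major

Result:
  Chemistry: 4
  Economics: 1
  History: 3
  Math: 1
  Physics: 1
  Psychology: 3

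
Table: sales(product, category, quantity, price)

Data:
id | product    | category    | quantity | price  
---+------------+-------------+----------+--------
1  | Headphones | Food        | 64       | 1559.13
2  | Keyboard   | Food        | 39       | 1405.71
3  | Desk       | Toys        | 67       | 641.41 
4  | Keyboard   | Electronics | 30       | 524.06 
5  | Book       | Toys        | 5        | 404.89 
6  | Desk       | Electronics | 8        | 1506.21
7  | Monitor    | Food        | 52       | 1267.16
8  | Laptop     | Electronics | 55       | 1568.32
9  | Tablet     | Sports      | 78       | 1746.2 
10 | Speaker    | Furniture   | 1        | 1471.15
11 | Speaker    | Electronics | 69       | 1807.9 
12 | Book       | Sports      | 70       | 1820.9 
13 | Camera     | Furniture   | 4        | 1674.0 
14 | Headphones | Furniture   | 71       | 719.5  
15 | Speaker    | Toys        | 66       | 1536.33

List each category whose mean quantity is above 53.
SELECT category, AVG(quantity)
FROM sales
GROUP BY category
HAVING AVG(quantity) > 53

Result:
  Sports: avg=74.00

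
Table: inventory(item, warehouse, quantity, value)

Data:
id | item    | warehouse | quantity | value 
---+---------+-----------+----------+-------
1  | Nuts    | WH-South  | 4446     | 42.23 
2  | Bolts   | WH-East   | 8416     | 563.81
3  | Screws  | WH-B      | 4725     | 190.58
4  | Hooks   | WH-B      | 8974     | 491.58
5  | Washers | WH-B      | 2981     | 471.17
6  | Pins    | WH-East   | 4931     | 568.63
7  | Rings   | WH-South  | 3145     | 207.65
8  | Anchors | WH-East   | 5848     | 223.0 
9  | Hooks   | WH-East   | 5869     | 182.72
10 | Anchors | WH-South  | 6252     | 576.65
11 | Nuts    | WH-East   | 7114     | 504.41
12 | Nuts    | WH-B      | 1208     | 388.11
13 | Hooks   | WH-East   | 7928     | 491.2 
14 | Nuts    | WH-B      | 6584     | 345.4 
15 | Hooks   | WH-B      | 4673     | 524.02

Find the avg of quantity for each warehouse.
SELECT warehouse, AVG(quantity) as result
FROM inventory
GROUP BY warehouse

Result:
  WH-B: 4857.50
  WH-East: 6684.33
  WH-South: 4614.33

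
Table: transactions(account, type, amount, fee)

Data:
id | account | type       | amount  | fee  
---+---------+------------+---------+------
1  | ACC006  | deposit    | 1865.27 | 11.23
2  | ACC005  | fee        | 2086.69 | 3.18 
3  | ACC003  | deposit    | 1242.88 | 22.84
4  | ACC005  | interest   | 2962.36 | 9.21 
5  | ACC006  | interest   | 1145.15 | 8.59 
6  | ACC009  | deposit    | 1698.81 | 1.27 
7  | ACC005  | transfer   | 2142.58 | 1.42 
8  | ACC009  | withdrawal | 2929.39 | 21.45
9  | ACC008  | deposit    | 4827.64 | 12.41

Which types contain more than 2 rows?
SELECT type, COUNT(*) as cnt
FROM transactions
GROUP BY type
HAVING COUNT(*) > 2

Result:
  deposit: 4

Note: HAVING filters groups after aggregation, WHERE filters rows before.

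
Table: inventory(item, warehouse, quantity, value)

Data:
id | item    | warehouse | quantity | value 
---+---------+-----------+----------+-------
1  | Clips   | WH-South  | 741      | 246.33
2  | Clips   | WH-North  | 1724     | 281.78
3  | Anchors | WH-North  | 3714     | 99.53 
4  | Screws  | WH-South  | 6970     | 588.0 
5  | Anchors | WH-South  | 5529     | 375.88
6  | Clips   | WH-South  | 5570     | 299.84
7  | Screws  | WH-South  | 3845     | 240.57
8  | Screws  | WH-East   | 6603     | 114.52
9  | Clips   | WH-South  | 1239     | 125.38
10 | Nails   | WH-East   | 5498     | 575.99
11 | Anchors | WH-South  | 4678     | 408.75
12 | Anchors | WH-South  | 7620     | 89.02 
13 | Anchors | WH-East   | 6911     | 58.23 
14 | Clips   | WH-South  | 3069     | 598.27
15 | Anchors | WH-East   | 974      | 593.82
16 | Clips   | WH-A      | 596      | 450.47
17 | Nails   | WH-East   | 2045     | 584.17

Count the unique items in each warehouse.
SELECT warehouse, COUNT(DISTINCT item)
FROM inventory
GROUP BY warehouse

Result:
  WH-A: 1 distinct
  WH-East: 3 distinct
  WH-North: 2 distinct
  WH-South: 3 distinct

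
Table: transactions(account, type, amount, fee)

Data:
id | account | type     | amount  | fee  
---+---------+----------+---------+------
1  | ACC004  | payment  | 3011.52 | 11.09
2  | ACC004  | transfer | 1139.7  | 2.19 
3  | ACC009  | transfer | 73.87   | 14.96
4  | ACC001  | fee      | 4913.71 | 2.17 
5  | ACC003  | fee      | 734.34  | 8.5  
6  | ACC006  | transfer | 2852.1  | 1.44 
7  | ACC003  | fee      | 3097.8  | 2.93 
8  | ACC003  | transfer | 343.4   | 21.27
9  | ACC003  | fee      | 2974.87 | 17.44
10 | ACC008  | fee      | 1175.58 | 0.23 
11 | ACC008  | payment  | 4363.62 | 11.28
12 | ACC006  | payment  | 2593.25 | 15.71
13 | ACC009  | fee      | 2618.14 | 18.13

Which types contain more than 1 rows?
SELECT type, COUNT(*) as cnt
FROM transactions
GROUP BY type
HAVING COUNT(*) > 1

Result:
  fee: 6
  payment: 3
  transfer: 4

Note: HAVING filters groups after aggregation, WHERE filters rows before.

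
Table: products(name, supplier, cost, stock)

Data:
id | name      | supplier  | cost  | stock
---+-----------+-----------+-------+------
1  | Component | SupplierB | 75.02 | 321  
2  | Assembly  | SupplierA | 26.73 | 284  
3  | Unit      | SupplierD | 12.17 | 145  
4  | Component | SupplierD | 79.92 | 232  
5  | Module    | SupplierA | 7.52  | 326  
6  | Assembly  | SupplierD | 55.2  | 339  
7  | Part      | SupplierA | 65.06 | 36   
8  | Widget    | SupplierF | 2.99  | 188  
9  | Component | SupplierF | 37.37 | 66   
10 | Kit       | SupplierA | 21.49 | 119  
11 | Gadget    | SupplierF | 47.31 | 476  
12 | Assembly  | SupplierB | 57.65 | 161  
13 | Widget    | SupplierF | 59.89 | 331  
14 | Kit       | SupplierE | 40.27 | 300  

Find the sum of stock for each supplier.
SELECT supplier, SUM(stock) as result
FROM products
GROUP BY supplier

Result:
  SupplierA: 765
  SupplierB: 482
  SupplierD: 716
  SupplierE: 300
  SupplierF: 1061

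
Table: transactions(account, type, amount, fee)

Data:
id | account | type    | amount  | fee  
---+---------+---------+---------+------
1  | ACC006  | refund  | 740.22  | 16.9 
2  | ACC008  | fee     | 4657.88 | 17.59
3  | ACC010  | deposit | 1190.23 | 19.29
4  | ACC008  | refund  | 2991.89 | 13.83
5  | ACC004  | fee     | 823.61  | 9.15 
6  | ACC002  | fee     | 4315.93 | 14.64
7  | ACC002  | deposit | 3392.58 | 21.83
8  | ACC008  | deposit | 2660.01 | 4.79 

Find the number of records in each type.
SELECT type, COUNT(*) as count
FROM transactions
GROUP BY type

Result:
  deposit: 3
  fee: 3
  refund: 2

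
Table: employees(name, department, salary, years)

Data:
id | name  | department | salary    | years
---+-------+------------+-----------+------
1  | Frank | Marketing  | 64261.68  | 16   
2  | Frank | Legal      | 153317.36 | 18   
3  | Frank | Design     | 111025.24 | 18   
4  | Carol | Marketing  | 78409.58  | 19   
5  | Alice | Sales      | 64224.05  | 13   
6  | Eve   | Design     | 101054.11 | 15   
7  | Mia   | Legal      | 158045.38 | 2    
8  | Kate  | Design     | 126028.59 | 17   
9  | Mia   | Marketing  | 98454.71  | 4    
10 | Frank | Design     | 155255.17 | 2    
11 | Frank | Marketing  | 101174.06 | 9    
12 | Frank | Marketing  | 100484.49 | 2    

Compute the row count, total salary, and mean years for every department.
SELECT department,
       COUNT(*) as cnt,
       SUM(salary) as total_salary,
       AVG(years) as avg_years
FROM employees
GROUP BY department

Result:
  Design: 4 records, 493363.11 total salary, 13.00 avg years
  Legal: 2 records, 311362.74 total salary, 10.00 avg years
  Marketing: 5 records, 442784.52 total salary, 10.00 avg years
  Sales: 1 records, 64224.05 total salary, 13.00 avg years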